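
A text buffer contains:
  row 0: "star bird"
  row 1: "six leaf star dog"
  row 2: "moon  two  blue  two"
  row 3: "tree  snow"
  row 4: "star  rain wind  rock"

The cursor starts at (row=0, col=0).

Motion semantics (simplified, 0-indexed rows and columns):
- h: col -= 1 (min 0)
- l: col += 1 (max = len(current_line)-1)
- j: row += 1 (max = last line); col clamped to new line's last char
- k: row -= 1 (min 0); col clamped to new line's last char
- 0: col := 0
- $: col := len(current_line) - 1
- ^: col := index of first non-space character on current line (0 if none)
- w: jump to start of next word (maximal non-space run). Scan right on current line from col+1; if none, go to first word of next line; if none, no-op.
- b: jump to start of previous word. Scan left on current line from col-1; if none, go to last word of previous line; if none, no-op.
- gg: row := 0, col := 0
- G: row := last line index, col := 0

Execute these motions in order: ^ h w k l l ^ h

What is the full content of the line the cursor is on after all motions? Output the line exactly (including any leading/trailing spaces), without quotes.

After 1 (^): row=0 col=0 char='s'
After 2 (h): row=0 col=0 char='s'
After 3 (w): row=0 col=5 char='b'
After 4 (k): row=0 col=5 char='b'
After 5 (l): row=0 col=6 char='i'
After 6 (l): row=0 col=7 char='r'
After 7 (^): row=0 col=0 char='s'
After 8 (h): row=0 col=0 char='s'

Answer: star bird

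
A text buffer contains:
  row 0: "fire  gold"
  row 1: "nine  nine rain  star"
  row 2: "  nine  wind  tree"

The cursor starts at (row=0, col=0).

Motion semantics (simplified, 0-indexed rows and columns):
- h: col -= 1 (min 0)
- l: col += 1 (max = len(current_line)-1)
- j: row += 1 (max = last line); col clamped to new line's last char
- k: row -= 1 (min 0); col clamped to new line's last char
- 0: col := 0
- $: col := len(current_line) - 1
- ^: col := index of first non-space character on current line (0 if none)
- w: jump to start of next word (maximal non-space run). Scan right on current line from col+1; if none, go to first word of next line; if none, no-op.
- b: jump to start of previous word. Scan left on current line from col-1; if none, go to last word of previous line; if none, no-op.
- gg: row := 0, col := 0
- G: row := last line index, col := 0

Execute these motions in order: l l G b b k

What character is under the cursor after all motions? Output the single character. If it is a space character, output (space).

After 1 (l): row=0 col=1 char='i'
After 2 (l): row=0 col=2 char='r'
After 3 (G): row=2 col=0 char='_'
After 4 (b): row=1 col=17 char='s'
After 5 (b): row=1 col=11 char='r'
After 6 (k): row=0 col=9 char='d'

Answer: d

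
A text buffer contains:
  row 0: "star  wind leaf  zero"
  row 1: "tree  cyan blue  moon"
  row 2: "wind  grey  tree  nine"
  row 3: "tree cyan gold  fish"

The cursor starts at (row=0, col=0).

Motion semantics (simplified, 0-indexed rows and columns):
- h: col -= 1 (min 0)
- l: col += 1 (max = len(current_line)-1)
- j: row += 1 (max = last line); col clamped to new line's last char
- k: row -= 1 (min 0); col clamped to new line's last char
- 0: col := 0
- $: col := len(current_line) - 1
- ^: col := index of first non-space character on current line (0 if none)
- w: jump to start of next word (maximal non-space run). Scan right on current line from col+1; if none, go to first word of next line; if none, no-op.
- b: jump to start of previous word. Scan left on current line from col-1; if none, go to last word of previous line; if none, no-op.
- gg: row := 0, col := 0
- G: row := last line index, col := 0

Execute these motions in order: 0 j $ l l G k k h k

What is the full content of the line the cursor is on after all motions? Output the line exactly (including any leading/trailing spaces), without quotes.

Answer: star  wind leaf  zero

Derivation:
After 1 (0): row=0 col=0 char='s'
After 2 (j): row=1 col=0 char='t'
After 3 ($): row=1 col=20 char='n'
After 4 (l): row=1 col=20 char='n'
After 5 (l): row=1 col=20 char='n'
After 6 (G): row=3 col=0 char='t'
After 7 (k): row=2 col=0 char='w'
After 8 (k): row=1 col=0 char='t'
After 9 (h): row=1 col=0 char='t'
After 10 (k): row=0 col=0 char='s'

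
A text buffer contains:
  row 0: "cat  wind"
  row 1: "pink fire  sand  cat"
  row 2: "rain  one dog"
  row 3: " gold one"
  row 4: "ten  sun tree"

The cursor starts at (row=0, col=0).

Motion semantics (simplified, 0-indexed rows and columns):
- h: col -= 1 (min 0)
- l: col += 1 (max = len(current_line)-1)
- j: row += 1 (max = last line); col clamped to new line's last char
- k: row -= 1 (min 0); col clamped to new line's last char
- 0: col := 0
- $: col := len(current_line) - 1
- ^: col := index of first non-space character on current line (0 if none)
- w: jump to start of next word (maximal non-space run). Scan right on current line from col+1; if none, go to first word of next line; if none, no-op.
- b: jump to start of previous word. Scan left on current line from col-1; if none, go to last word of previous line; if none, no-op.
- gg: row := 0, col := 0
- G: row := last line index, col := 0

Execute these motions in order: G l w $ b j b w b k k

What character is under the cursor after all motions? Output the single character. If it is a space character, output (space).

After 1 (G): row=4 col=0 char='t'
After 2 (l): row=4 col=1 char='e'
After 3 (w): row=4 col=5 char='s'
After 4 ($): row=4 col=12 char='e'
After 5 (b): row=4 col=9 char='t'
After 6 (j): row=4 col=9 char='t'
After 7 (b): row=4 col=5 char='s'
After 8 (w): row=4 col=9 char='t'
After 9 (b): row=4 col=5 char='s'
After 10 (k): row=3 col=5 char='_'
After 11 (k): row=2 col=5 char='_'

Answer: (space)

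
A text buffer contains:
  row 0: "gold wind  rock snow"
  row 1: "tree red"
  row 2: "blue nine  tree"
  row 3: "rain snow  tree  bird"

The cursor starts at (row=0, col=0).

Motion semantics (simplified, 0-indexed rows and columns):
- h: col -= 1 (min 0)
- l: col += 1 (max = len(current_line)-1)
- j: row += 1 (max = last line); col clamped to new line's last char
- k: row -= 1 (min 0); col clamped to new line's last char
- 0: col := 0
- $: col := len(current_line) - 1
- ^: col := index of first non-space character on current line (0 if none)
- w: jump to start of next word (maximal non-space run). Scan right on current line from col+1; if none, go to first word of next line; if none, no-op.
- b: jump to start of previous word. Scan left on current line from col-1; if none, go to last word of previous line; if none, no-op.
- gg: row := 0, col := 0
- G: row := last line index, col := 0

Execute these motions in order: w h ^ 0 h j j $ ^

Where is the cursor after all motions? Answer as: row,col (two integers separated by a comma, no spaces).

Answer: 2,0

Derivation:
After 1 (w): row=0 col=5 char='w'
After 2 (h): row=0 col=4 char='_'
After 3 (^): row=0 col=0 char='g'
After 4 (0): row=0 col=0 char='g'
After 5 (h): row=0 col=0 char='g'
After 6 (j): row=1 col=0 char='t'
After 7 (j): row=2 col=0 char='b'
After 8 ($): row=2 col=14 char='e'
After 9 (^): row=2 col=0 char='b'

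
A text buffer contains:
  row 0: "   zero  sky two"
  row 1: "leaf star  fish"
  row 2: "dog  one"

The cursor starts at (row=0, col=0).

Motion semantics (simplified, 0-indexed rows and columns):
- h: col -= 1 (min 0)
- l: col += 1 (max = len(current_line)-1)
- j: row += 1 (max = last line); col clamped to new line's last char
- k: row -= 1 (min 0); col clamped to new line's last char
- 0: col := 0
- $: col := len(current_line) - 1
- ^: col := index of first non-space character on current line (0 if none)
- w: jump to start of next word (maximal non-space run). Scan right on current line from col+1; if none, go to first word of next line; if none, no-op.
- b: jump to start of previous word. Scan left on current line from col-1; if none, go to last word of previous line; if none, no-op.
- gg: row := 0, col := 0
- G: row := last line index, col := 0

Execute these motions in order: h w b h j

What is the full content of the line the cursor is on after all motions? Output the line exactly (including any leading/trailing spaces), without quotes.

Answer: leaf star  fish

Derivation:
After 1 (h): row=0 col=0 char='_'
After 2 (w): row=0 col=3 char='z'
After 3 (b): row=0 col=3 char='z'
After 4 (h): row=0 col=2 char='_'
After 5 (j): row=1 col=2 char='a'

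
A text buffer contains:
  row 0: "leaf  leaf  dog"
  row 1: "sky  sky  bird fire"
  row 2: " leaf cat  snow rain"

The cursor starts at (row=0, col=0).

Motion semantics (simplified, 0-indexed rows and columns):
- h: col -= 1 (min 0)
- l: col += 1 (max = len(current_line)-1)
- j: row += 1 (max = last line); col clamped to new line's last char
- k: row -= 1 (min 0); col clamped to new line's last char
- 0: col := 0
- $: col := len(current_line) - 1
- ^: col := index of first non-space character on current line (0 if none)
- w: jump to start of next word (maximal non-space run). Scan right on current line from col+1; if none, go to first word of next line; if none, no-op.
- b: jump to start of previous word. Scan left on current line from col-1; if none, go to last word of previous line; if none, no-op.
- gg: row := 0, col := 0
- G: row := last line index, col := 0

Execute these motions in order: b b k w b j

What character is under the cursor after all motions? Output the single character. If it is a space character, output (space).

After 1 (b): row=0 col=0 char='l'
After 2 (b): row=0 col=0 char='l'
After 3 (k): row=0 col=0 char='l'
After 4 (w): row=0 col=6 char='l'
After 5 (b): row=0 col=0 char='l'
After 6 (j): row=1 col=0 char='s'

Answer: s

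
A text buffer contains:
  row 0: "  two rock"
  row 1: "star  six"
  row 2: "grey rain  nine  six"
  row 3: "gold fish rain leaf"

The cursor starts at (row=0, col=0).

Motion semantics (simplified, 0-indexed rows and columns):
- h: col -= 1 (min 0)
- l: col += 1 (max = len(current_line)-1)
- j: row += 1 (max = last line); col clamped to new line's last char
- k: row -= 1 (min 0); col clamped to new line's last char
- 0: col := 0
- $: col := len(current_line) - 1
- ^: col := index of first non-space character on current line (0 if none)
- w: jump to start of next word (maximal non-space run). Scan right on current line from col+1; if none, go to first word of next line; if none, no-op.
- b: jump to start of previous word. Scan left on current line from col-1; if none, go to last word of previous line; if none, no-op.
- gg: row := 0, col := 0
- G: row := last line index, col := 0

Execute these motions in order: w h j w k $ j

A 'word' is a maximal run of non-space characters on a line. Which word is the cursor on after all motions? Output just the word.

Answer: six

Derivation:
After 1 (w): row=0 col=2 char='t'
After 2 (h): row=0 col=1 char='_'
After 3 (j): row=1 col=1 char='t'
After 4 (w): row=1 col=6 char='s'
After 5 (k): row=0 col=6 char='r'
After 6 ($): row=0 col=9 char='k'
After 7 (j): row=1 col=8 char='x'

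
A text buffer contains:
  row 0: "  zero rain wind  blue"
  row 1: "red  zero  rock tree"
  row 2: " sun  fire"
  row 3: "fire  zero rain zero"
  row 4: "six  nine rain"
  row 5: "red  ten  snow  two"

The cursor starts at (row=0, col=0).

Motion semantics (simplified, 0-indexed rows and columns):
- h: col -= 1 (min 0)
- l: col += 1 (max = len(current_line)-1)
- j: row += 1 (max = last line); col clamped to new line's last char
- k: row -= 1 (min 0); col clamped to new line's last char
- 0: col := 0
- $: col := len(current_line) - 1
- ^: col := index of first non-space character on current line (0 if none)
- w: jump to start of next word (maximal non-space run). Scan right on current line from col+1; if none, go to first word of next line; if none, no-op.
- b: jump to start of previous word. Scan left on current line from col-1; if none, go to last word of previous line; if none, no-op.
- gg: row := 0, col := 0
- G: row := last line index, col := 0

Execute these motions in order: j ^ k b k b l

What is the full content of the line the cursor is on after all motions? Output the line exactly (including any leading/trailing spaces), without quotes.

After 1 (j): row=1 col=0 char='r'
After 2 (^): row=1 col=0 char='r'
After 3 (k): row=0 col=0 char='_'
After 4 (b): row=0 col=0 char='_'
After 5 (k): row=0 col=0 char='_'
After 6 (b): row=0 col=0 char='_'
After 7 (l): row=0 col=1 char='_'

Answer:   zero rain wind  blue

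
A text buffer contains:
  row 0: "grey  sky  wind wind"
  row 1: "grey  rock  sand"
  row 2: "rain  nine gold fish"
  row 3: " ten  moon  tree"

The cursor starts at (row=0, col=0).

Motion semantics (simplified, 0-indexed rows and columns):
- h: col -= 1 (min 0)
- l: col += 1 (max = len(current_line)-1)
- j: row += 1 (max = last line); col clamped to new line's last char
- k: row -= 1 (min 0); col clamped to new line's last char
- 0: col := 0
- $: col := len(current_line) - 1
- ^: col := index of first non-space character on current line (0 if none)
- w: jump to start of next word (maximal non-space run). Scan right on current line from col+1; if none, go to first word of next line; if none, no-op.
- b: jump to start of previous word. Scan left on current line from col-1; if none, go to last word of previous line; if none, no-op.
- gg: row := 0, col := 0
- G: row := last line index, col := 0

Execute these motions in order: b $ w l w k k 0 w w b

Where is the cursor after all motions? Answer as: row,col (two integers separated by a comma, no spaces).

After 1 (b): row=0 col=0 char='g'
After 2 ($): row=0 col=19 char='d'
After 3 (w): row=1 col=0 char='g'
After 4 (l): row=1 col=1 char='r'
After 5 (w): row=1 col=6 char='r'
After 6 (k): row=0 col=6 char='s'
After 7 (k): row=0 col=6 char='s'
After 8 (0): row=0 col=0 char='g'
After 9 (w): row=0 col=6 char='s'
After 10 (w): row=0 col=11 char='w'
After 11 (b): row=0 col=6 char='s'

Answer: 0,6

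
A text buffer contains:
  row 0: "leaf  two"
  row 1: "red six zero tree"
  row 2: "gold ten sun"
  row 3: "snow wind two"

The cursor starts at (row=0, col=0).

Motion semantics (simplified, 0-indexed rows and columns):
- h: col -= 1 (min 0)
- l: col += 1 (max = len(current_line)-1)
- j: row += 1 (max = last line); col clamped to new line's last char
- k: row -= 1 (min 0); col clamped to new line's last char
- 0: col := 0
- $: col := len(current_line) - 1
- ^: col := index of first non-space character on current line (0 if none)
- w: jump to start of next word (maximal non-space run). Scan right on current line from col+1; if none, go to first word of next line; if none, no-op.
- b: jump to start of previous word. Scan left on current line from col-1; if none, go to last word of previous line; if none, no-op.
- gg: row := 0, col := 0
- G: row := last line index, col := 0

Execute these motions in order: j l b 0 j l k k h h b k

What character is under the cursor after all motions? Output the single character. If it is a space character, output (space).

After 1 (j): row=1 col=0 char='r'
After 2 (l): row=1 col=1 char='e'
After 3 (b): row=1 col=0 char='r'
After 4 (0): row=1 col=0 char='r'
After 5 (j): row=2 col=0 char='g'
After 6 (l): row=2 col=1 char='o'
After 7 (k): row=1 col=1 char='e'
After 8 (k): row=0 col=1 char='e'
After 9 (h): row=0 col=0 char='l'
After 10 (h): row=0 col=0 char='l'
After 11 (b): row=0 col=0 char='l'
After 12 (k): row=0 col=0 char='l'

Answer: l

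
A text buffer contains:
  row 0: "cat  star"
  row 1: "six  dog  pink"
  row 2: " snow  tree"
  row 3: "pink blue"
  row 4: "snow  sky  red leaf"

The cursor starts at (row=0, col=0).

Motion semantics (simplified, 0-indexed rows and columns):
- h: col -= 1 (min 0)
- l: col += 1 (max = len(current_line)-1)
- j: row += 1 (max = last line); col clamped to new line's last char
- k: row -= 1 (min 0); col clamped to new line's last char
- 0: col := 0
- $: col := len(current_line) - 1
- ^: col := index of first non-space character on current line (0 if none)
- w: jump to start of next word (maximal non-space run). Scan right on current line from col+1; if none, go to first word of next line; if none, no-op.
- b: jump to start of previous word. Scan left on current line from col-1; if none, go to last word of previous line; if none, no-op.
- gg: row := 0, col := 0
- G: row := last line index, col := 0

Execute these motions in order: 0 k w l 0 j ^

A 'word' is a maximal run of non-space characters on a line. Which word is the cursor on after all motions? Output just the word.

After 1 (0): row=0 col=0 char='c'
After 2 (k): row=0 col=0 char='c'
After 3 (w): row=0 col=5 char='s'
After 4 (l): row=0 col=6 char='t'
After 5 (0): row=0 col=0 char='c'
After 6 (j): row=1 col=0 char='s'
After 7 (^): row=1 col=0 char='s'

Answer: six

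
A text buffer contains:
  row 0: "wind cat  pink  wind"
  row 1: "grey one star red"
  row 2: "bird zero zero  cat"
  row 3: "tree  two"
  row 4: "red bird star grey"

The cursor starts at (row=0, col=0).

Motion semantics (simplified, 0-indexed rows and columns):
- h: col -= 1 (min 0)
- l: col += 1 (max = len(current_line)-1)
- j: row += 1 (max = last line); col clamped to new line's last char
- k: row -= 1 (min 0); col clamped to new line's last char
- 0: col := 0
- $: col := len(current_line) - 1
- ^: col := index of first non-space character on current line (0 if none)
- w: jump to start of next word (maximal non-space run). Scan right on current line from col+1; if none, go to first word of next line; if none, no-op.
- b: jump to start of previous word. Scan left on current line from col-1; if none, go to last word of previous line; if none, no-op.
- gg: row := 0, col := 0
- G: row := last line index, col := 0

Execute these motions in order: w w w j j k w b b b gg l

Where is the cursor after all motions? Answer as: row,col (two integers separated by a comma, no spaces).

Answer: 0,1

Derivation:
After 1 (w): row=0 col=5 char='c'
After 2 (w): row=0 col=10 char='p'
After 3 (w): row=0 col=16 char='w'
After 4 (j): row=1 col=16 char='d'
After 5 (j): row=2 col=16 char='c'
After 6 (k): row=1 col=16 char='d'
After 7 (w): row=2 col=0 char='b'
After 8 (b): row=1 col=14 char='r'
After 9 (b): row=1 col=9 char='s'
After 10 (b): row=1 col=5 char='o'
After 11 (gg): row=0 col=0 char='w'
After 12 (l): row=0 col=1 char='i'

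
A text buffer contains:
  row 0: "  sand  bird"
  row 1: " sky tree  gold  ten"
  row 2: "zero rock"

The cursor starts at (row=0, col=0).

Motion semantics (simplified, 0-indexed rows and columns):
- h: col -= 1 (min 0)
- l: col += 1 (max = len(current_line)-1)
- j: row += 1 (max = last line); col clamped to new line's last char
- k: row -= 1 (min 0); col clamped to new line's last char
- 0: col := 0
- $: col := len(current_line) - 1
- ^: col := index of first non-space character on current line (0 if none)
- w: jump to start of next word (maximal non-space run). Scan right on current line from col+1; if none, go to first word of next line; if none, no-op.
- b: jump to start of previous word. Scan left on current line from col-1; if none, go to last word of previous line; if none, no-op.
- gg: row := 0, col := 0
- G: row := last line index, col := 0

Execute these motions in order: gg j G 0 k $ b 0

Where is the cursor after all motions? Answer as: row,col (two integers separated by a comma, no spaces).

After 1 (gg): row=0 col=0 char='_'
After 2 (j): row=1 col=0 char='_'
After 3 (G): row=2 col=0 char='z'
After 4 (0): row=2 col=0 char='z'
After 5 (k): row=1 col=0 char='_'
After 6 ($): row=1 col=19 char='n'
After 7 (b): row=1 col=17 char='t'
After 8 (0): row=1 col=0 char='_'

Answer: 1,0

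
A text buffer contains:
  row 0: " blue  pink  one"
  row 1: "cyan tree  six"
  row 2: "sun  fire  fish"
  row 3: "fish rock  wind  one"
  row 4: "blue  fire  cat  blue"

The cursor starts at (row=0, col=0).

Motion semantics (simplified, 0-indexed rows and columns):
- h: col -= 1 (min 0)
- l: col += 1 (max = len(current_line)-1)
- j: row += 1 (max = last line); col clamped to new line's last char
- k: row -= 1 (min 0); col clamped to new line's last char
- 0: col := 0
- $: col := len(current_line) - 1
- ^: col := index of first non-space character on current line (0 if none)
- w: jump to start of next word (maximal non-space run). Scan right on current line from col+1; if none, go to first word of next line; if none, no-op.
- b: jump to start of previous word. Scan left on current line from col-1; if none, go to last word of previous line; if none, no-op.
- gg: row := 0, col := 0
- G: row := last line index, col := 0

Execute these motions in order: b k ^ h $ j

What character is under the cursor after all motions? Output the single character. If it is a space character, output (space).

Answer: x

Derivation:
After 1 (b): row=0 col=0 char='_'
After 2 (k): row=0 col=0 char='_'
After 3 (^): row=0 col=1 char='b'
After 4 (h): row=0 col=0 char='_'
After 5 ($): row=0 col=15 char='e'
After 6 (j): row=1 col=13 char='x'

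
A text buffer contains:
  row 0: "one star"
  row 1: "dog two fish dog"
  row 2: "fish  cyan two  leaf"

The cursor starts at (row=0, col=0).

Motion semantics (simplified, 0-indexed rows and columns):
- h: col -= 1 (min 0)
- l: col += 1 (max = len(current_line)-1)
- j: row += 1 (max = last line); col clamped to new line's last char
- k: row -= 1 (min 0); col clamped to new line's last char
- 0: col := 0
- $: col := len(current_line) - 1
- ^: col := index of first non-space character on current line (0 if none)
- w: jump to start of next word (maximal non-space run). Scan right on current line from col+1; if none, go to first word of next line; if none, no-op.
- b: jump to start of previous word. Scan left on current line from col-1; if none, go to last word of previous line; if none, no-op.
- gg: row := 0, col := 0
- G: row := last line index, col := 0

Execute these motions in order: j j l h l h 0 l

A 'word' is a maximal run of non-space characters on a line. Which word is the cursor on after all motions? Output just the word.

Answer: fish

Derivation:
After 1 (j): row=1 col=0 char='d'
After 2 (j): row=2 col=0 char='f'
After 3 (l): row=2 col=1 char='i'
After 4 (h): row=2 col=0 char='f'
After 5 (l): row=2 col=1 char='i'
After 6 (h): row=2 col=0 char='f'
After 7 (0): row=2 col=0 char='f'
After 8 (l): row=2 col=1 char='i'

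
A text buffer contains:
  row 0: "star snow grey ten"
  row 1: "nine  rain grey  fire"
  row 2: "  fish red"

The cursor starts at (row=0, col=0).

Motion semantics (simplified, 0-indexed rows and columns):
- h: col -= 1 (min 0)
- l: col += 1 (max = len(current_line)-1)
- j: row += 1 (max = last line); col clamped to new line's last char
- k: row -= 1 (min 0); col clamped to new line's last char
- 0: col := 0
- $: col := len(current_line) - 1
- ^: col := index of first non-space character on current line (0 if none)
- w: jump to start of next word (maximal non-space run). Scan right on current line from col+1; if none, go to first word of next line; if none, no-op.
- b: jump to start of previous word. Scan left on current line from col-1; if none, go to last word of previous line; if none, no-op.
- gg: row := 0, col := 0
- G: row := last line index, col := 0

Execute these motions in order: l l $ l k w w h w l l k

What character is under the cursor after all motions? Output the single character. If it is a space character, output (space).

Answer: w

Derivation:
After 1 (l): row=0 col=1 char='t'
After 2 (l): row=0 col=2 char='a'
After 3 ($): row=0 col=17 char='n'
After 4 (l): row=0 col=17 char='n'
After 5 (k): row=0 col=17 char='n'
After 6 (w): row=1 col=0 char='n'
After 7 (w): row=1 col=6 char='r'
After 8 (h): row=1 col=5 char='_'
After 9 (w): row=1 col=6 char='r'
After 10 (l): row=1 col=7 char='a'
After 11 (l): row=1 col=8 char='i'
After 12 (k): row=0 col=8 char='w'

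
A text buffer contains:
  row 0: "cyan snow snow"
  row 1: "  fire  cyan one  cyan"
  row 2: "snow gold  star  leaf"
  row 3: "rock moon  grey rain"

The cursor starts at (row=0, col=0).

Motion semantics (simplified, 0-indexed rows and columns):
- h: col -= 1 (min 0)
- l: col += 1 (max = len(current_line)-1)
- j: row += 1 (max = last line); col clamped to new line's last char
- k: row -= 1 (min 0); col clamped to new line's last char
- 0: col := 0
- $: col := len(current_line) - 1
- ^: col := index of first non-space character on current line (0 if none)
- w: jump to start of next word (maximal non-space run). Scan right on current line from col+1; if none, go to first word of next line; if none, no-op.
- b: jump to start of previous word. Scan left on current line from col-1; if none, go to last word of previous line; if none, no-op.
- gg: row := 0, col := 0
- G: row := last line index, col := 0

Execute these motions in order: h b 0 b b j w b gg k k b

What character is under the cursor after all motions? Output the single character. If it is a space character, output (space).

After 1 (h): row=0 col=0 char='c'
After 2 (b): row=0 col=0 char='c'
After 3 (0): row=0 col=0 char='c'
After 4 (b): row=0 col=0 char='c'
After 5 (b): row=0 col=0 char='c'
After 6 (j): row=1 col=0 char='_'
After 7 (w): row=1 col=2 char='f'
After 8 (b): row=0 col=10 char='s'
After 9 (gg): row=0 col=0 char='c'
After 10 (k): row=0 col=0 char='c'
After 11 (k): row=0 col=0 char='c'
After 12 (b): row=0 col=0 char='c'

Answer: c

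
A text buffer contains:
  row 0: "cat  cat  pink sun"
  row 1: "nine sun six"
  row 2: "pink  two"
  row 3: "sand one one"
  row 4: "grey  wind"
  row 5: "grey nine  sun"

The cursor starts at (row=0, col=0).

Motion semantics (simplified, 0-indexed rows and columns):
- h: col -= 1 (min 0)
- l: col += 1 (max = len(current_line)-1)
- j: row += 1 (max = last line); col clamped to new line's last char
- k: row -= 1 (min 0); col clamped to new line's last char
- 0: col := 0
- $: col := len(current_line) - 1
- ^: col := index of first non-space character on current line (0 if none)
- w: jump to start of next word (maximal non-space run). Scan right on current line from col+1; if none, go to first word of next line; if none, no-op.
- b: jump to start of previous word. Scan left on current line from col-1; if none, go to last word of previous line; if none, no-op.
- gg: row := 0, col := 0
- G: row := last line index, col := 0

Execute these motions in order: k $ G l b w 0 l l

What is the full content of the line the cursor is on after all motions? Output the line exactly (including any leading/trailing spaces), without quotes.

Answer: grey nine  sun

Derivation:
After 1 (k): row=0 col=0 char='c'
After 2 ($): row=0 col=17 char='n'
After 3 (G): row=5 col=0 char='g'
After 4 (l): row=5 col=1 char='r'
After 5 (b): row=5 col=0 char='g'
After 6 (w): row=5 col=5 char='n'
After 7 (0): row=5 col=0 char='g'
After 8 (l): row=5 col=1 char='r'
After 9 (l): row=5 col=2 char='e'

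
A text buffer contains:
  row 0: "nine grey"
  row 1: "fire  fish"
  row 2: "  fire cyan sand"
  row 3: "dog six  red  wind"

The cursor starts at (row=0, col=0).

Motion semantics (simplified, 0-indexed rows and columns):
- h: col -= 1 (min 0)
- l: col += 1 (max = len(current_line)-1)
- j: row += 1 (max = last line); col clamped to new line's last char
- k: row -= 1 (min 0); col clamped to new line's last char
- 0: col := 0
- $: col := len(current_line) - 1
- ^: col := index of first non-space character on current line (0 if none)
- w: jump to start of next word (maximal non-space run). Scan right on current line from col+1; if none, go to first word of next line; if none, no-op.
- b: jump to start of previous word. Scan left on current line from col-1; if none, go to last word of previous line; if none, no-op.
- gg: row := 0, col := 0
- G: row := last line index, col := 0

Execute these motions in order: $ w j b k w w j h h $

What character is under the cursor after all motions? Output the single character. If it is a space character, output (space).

Answer: d

Derivation:
After 1 ($): row=0 col=8 char='y'
After 2 (w): row=1 col=0 char='f'
After 3 (j): row=2 col=0 char='_'
After 4 (b): row=1 col=6 char='f'
After 5 (k): row=0 col=6 char='r'
After 6 (w): row=1 col=0 char='f'
After 7 (w): row=1 col=6 char='f'
After 8 (j): row=2 col=6 char='_'
After 9 (h): row=2 col=5 char='e'
After 10 (h): row=2 col=4 char='r'
After 11 ($): row=2 col=15 char='d'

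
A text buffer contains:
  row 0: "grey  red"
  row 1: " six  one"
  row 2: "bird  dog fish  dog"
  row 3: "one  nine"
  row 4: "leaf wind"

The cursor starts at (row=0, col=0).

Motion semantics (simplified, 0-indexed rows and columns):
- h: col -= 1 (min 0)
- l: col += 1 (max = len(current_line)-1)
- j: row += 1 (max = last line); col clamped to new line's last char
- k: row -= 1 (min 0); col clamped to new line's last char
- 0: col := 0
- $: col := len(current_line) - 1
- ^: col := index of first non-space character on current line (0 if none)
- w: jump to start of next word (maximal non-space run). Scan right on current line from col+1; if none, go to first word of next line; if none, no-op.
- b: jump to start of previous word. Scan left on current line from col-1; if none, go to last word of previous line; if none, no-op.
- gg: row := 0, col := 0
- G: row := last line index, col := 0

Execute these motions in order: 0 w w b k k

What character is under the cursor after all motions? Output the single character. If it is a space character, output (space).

Answer: r

Derivation:
After 1 (0): row=0 col=0 char='g'
After 2 (w): row=0 col=6 char='r'
After 3 (w): row=1 col=1 char='s'
After 4 (b): row=0 col=6 char='r'
After 5 (k): row=0 col=6 char='r'
After 6 (k): row=0 col=6 char='r'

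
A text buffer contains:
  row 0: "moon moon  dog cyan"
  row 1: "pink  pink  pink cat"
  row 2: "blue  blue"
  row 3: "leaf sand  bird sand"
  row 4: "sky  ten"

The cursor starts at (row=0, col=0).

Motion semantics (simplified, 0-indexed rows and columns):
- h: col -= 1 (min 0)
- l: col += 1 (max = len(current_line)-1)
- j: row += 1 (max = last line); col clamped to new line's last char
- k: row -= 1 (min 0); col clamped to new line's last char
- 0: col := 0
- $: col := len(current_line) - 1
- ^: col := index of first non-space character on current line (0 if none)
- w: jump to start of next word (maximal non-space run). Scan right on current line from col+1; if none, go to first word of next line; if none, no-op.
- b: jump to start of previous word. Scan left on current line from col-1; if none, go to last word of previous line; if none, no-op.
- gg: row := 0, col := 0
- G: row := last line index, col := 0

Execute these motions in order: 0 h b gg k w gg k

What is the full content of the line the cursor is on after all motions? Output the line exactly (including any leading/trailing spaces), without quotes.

After 1 (0): row=0 col=0 char='m'
After 2 (h): row=0 col=0 char='m'
After 3 (b): row=0 col=0 char='m'
After 4 (gg): row=0 col=0 char='m'
After 5 (k): row=0 col=0 char='m'
After 6 (w): row=0 col=5 char='m'
After 7 (gg): row=0 col=0 char='m'
After 8 (k): row=0 col=0 char='m'

Answer: moon moon  dog cyan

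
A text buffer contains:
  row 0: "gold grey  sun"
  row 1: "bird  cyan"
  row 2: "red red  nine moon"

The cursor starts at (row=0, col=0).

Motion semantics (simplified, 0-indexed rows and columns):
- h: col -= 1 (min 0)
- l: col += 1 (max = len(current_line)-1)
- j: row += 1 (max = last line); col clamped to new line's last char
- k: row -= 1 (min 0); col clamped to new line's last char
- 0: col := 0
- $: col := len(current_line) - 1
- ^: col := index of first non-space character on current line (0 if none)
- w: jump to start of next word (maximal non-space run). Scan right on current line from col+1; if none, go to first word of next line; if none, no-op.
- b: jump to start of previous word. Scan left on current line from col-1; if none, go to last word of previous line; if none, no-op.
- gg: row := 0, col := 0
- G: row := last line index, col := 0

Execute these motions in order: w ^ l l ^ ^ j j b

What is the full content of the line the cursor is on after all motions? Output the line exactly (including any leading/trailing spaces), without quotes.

After 1 (w): row=0 col=5 char='g'
After 2 (^): row=0 col=0 char='g'
After 3 (l): row=0 col=1 char='o'
After 4 (l): row=0 col=2 char='l'
After 5 (^): row=0 col=0 char='g'
After 6 (^): row=0 col=0 char='g'
After 7 (j): row=1 col=0 char='b'
After 8 (j): row=2 col=0 char='r'
After 9 (b): row=1 col=6 char='c'

Answer: bird  cyan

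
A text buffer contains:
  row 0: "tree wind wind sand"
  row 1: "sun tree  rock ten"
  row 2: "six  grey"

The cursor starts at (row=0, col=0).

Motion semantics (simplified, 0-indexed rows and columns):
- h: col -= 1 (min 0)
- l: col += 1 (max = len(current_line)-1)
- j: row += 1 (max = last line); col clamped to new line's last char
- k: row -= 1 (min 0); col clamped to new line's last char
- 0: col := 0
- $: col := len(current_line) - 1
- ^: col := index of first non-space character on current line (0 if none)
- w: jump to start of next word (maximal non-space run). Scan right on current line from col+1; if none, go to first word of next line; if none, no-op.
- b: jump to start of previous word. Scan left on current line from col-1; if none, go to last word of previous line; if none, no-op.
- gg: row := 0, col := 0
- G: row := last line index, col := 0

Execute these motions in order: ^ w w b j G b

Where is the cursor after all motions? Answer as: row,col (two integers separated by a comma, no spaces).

After 1 (^): row=0 col=0 char='t'
After 2 (w): row=0 col=5 char='w'
After 3 (w): row=0 col=10 char='w'
After 4 (b): row=0 col=5 char='w'
After 5 (j): row=1 col=5 char='r'
After 6 (G): row=2 col=0 char='s'
After 7 (b): row=1 col=15 char='t'

Answer: 1,15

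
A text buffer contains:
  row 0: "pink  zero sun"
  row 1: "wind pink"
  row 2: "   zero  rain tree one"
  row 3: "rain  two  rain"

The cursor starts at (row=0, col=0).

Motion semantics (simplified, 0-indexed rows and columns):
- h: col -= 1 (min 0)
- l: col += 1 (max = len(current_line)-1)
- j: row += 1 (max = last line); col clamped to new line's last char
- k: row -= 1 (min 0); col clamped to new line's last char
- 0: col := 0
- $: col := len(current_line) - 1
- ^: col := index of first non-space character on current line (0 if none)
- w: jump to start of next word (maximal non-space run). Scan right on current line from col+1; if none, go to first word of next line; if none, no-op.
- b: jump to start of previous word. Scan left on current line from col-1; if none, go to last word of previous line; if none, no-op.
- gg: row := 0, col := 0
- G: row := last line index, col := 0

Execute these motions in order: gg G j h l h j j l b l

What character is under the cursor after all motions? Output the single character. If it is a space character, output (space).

Answer: a

Derivation:
After 1 (gg): row=0 col=0 char='p'
After 2 (G): row=3 col=0 char='r'
After 3 (j): row=3 col=0 char='r'
After 4 (h): row=3 col=0 char='r'
After 5 (l): row=3 col=1 char='a'
After 6 (h): row=3 col=0 char='r'
After 7 (j): row=3 col=0 char='r'
After 8 (j): row=3 col=0 char='r'
After 9 (l): row=3 col=1 char='a'
After 10 (b): row=3 col=0 char='r'
After 11 (l): row=3 col=1 char='a'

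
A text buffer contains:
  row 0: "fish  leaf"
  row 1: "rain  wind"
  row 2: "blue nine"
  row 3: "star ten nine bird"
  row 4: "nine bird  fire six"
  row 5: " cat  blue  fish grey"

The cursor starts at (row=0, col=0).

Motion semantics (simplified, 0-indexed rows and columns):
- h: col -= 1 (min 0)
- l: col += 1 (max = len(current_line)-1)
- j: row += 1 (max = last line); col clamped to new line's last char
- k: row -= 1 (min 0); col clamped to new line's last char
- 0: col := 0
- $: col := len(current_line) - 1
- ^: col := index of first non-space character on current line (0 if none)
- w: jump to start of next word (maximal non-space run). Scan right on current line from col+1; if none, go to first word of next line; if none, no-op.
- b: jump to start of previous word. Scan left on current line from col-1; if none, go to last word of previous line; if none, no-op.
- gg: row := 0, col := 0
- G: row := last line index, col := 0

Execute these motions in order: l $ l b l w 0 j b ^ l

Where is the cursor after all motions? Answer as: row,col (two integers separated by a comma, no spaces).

After 1 (l): row=0 col=1 char='i'
After 2 ($): row=0 col=9 char='f'
After 3 (l): row=0 col=9 char='f'
After 4 (b): row=0 col=6 char='l'
After 5 (l): row=0 col=7 char='e'
After 6 (w): row=1 col=0 char='r'
After 7 (0): row=1 col=0 char='r'
After 8 (j): row=2 col=0 char='b'
After 9 (b): row=1 col=6 char='w'
After 10 (^): row=1 col=0 char='r'
After 11 (l): row=1 col=1 char='a'

Answer: 1,1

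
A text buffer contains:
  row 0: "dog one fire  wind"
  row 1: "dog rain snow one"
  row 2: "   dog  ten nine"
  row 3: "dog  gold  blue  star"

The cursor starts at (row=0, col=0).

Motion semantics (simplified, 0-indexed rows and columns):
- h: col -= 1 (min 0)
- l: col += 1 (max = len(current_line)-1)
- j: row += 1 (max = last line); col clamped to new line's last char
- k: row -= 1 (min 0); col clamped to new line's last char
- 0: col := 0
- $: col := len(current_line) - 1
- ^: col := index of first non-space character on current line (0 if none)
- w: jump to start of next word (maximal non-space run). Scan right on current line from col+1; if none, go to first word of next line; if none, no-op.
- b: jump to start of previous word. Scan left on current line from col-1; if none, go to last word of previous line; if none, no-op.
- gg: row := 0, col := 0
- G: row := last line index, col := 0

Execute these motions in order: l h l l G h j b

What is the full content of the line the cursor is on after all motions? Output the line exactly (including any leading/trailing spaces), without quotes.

After 1 (l): row=0 col=1 char='o'
After 2 (h): row=0 col=0 char='d'
After 3 (l): row=0 col=1 char='o'
After 4 (l): row=0 col=2 char='g'
After 5 (G): row=3 col=0 char='d'
After 6 (h): row=3 col=0 char='d'
After 7 (j): row=3 col=0 char='d'
After 8 (b): row=2 col=12 char='n'

Answer:    dog  ten nine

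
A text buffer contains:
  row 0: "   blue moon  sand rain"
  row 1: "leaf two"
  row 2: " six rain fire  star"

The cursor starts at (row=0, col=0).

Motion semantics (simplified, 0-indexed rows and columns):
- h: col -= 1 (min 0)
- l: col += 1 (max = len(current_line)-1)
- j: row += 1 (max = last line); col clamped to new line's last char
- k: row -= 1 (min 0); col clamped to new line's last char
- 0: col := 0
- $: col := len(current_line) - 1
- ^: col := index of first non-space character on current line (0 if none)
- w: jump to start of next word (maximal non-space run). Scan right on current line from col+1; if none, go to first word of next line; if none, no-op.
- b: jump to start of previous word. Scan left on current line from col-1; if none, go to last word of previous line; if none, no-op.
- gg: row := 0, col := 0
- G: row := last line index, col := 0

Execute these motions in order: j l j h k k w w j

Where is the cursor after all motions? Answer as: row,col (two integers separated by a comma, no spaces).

Answer: 1,7

Derivation:
After 1 (j): row=1 col=0 char='l'
After 2 (l): row=1 col=1 char='e'
After 3 (j): row=2 col=1 char='s'
After 4 (h): row=2 col=0 char='_'
After 5 (k): row=1 col=0 char='l'
After 6 (k): row=0 col=0 char='_'
After 7 (w): row=0 col=3 char='b'
After 8 (w): row=0 col=8 char='m'
After 9 (j): row=1 col=7 char='o'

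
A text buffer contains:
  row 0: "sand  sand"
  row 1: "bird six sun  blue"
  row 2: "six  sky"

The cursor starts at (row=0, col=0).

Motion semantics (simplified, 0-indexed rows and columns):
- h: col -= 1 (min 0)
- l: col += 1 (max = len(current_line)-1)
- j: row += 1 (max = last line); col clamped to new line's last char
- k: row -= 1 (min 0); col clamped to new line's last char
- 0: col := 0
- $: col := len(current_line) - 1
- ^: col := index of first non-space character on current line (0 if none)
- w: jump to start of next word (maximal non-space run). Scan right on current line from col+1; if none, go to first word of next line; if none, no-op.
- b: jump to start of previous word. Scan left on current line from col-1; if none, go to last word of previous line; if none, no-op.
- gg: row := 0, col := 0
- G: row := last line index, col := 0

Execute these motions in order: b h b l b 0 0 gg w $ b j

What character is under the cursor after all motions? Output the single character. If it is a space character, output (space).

Answer: i

Derivation:
After 1 (b): row=0 col=0 char='s'
After 2 (h): row=0 col=0 char='s'
After 3 (b): row=0 col=0 char='s'
After 4 (l): row=0 col=1 char='a'
After 5 (b): row=0 col=0 char='s'
After 6 (0): row=0 col=0 char='s'
After 7 (0): row=0 col=0 char='s'
After 8 (gg): row=0 col=0 char='s'
After 9 (w): row=0 col=6 char='s'
After 10 ($): row=0 col=9 char='d'
After 11 (b): row=0 col=6 char='s'
After 12 (j): row=1 col=6 char='i'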